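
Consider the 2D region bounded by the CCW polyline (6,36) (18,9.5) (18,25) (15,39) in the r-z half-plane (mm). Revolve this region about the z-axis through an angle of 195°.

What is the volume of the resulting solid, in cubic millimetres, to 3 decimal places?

Volume = 7417.693 mm³

Profile (r,z), 4 vertices: (6,36) (18,9.5) (18,25) (15,39)
edge 0: (6,36)→(18,9.5)  cross = 6·9.5 − 18·36 = -591.0000; (r_i+r_j)·cross = 24·-591.0000 = -14184.0000
edge 1: (18,9.5)→(18,25)  cross = 18·25 − 18·9.5 = 279.0000; (r_i+r_j)·cross = 36·279.0000 = 10044.0000
edge 2: (18,25)→(15,39)  cross = 18·39 − 15·25 = 327.0000; (r_i+r_j)·cross = 33·327.0000 = 10791.0000
edge 3: (15,39)→(6,36)  cross = 15·36 − 6·39 = 306.0000; (r_i+r_j)·cross = 21·306.0000 = 6426.0000
Σcross = 321.0000 → A = |Σcross|/2 = 160.5000 mm²
Σ(r_i+r_j)·cross = 13077.0000 → first moment M = |Σ|/6 = 2179.5000
R_c = M/A = 2179.5000/160.5000 = 13.5794 mm
θ = 195° = 3.403392 rad
V = θ·R_c·A = 3.403392·13.5794·160.5000 = 7417.693 mm³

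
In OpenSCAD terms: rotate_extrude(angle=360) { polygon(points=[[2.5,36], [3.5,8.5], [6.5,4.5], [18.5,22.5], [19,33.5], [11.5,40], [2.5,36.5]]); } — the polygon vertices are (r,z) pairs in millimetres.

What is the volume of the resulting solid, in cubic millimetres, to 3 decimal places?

Profile (r,z), 7 vertices: (2.5,36) (3.5,8.5) (6.5,4.5) (18.5,22.5) (19,33.5) (11.5,40) (2.5,36.5)
edge 0: (2.5,36)→(3.5,8.5)  cross = 2.5·8.5 − 3.5·36 = -104.7500; (r_i+r_j)·cross = 6·-104.7500 = -628.5000
edge 1: (3.5,8.5)→(6.5,4.5)  cross = 3.5·4.5 − 6.5·8.5 = -39.5000; (r_i+r_j)·cross = 10·-39.5000 = -395.0000
edge 2: (6.5,4.5)→(18.5,22.5)  cross = 6.5·22.5 − 18.5·4.5 = 63.0000; (r_i+r_j)·cross = 25·63.0000 = 1575.0000
edge 3: (18.5,22.5)→(19,33.5)  cross = 18.5·33.5 − 19·22.5 = 192.2500; (r_i+r_j)·cross = 37.5·192.2500 = 7209.3750
edge 4: (19,33.5)→(11.5,40)  cross = 19·40 − 11.5·33.5 = 374.7500; (r_i+r_j)·cross = 30.5·374.7500 = 11429.8750
edge 5: (11.5,40)→(2.5,36.5)  cross = 11.5·36.5 − 2.5·40 = 319.7500; (r_i+r_j)·cross = 14·319.7500 = 4476.5000
edge 6: (2.5,36.5)→(2.5,36)  cross = 2.5·36 − 2.5·36.5 = -1.2500; (r_i+r_j)·cross = 5·-1.2500 = -6.2500
Σcross = 804.2500 → A = |Σcross|/2 = 402.1250 mm²
Σ(r_i+r_j)·cross = 23661.0000 → first moment M = |Σ|/6 = 3943.5000
R_c = M/A = 3943.5000/402.1250 = 9.8067 mm
θ = 360° = 6.283185 rad
V = θ·R_c·A = 6.283185·9.8067·402.1250 = 24777.741 mm³

Volume = 24777.741 mm³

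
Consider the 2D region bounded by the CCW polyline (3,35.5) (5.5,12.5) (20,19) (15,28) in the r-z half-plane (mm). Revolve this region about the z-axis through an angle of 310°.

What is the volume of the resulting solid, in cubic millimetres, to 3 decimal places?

Volume = 11404.363 mm³

Profile (r,z), 4 vertices: (3,35.5) (5.5,12.5) (20,19) (15,28)
edge 0: (3,35.5)→(5.5,12.5)  cross = 3·12.5 − 5.5·35.5 = -157.7500; (r_i+r_j)·cross = 8.5·-157.7500 = -1340.8750
edge 1: (5.5,12.5)→(20,19)  cross = 5.5·19 − 20·12.5 = -145.5000; (r_i+r_j)·cross = 25.5·-145.5000 = -3710.2500
edge 2: (20,19)→(15,28)  cross = 20·28 − 15·19 = 275.0000; (r_i+r_j)·cross = 35·275.0000 = 9625.0000
edge 3: (15,28)→(3,35.5)  cross = 15·35.5 − 3·28 = 448.5000; (r_i+r_j)·cross = 18·448.5000 = 8073.0000
Σcross = 420.2500 → A = |Σcross|/2 = 210.1250 mm²
Σ(r_i+r_j)·cross = 12646.8750 → first moment M = |Σ|/6 = 2107.8125
R_c = M/A = 2107.8125/210.1250 = 10.0312 mm
θ = 310° = 5.410521 rad
V = θ·R_c·A = 5.410521·10.0312·210.1250 = 11404.363 mm³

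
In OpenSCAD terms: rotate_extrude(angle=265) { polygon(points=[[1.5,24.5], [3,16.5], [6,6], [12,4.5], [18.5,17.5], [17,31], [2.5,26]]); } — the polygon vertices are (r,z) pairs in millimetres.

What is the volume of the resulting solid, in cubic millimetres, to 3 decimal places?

Volume = 14725.041 mm³

Profile (r,z), 7 vertices: (1.5,24.5) (3,16.5) (6,6) (12,4.5) (18.5,17.5) (17,31) (2.5,26)
edge 0: (1.5,24.5)→(3,16.5)  cross = 1.5·16.5 − 3·24.5 = -48.7500; (r_i+r_j)·cross = 4.5·-48.7500 = -219.3750
edge 1: (3,16.5)→(6,6)  cross = 3·6 − 6·16.5 = -81.0000; (r_i+r_j)·cross = 9·-81.0000 = -729.0000
edge 2: (6,6)→(12,4.5)  cross = 6·4.5 − 12·6 = -45.0000; (r_i+r_j)·cross = 18·-45.0000 = -810.0000
edge 3: (12,4.5)→(18.5,17.5)  cross = 12·17.5 − 18.5·4.5 = 126.7500; (r_i+r_j)·cross = 30.5·126.7500 = 3865.8750
edge 4: (18.5,17.5)→(17,31)  cross = 18.5·31 − 17·17.5 = 276.0000; (r_i+r_j)·cross = 35.5·276.0000 = 9798.0000
edge 5: (17,31)→(2.5,26)  cross = 17·26 − 2.5·31 = 364.5000; (r_i+r_j)·cross = 19.5·364.5000 = 7107.7500
edge 6: (2.5,26)→(1.5,24.5)  cross = 2.5·24.5 − 1.5·26 = 22.2500; (r_i+r_j)·cross = 4·22.2500 = 89.0000
Σcross = 614.7500 → A = |Σcross|/2 = 307.3750 mm²
Σ(r_i+r_j)·cross = 19102.2500 → first moment M = |Σ|/6 = 3183.7083
R_c = M/A = 3183.7083/307.3750 = 10.3577 mm
θ = 265° = 4.625123 rad
V = θ·R_c·A = 4.625123·10.3577·307.3750 = 14725.041 mm³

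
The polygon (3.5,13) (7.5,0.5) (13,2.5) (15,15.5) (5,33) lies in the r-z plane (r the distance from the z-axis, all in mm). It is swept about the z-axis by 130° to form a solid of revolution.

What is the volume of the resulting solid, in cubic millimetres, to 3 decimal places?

Profile (r,z), 5 vertices: (3.5,13) (7.5,0.5) (13,2.5) (15,15.5) (5,33)
edge 0: (3.5,13)→(7.5,0.5)  cross = 3.5·0.5 − 7.5·13 = -95.7500; (r_i+r_j)·cross = 11·-95.7500 = -1053.2500
edge 1: (7.5,0.5)→(13,2.5)  cross = 7.5·2.5 − 13·0.5 = 12.2500; (r_i+r_j)·cross = 20.5·12.2500 = 251.1250
edge 2: (13,2.5)→(15,15.5)  cross = 13·15.5 − 15·2.5 = 164.0000; (r_i+r_j)·cross = 28·164.0000 = 4592.0000
edge 3: (15,15.5)→(5,33)  cross = 15·33 − 5·15.5 = 417.5000; (r_i+r_j)·cross = 20·417.5000 = 8350.0000
edge 4: (5,33)→(3.5,13)  cross = 5·13 − 3.5·33 = -50.5000; (r_i+r_j)·cross = 8.5·-50.5000 = -429.2500
Σcross = 447.5000 → A = |Σcross|/2 = 223.7500 mm²
Σ(r_i+r_j)·cross = 11710.6250 → first moment M = |Σ|/6 = 1951.7708
R_c = M/A = 1951.7708/223.7500 = 8.7230 mm
θ = 130° = 2.268928 rad
V = θ·R_c·A = 2.268928·8.7230·223.7500 = 4428.428 mm³

Volume = 4428.428 mm³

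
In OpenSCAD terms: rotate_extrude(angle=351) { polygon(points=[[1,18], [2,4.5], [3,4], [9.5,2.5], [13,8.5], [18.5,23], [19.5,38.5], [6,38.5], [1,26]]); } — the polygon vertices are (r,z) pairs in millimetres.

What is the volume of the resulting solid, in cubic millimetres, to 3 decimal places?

Volume = 29742.371 mm³

Profile (r,z), 9 vertices: (1,18) (2,4.5) (3,4) (9.5,2.5) (13,8.5) (18.5,23) (19.5,38.5) (6,38.5) (1,26)
edge 0: (1,18)→(2,4.5)  cross = 1·4.5 − 2·18 = -31.5000; (r_i+r_j)·cross = 3·-31.5000 = -94.5000
edge 1: (2,4.5)→(3,4)  cross = 2·4 − 3·4.5 = -5.5000; (r_i+r_j)·cross = 5·-5.5000 = -27.5000
edge 2: (3,4)→(9.5,2.5)  cross = 3·2.5 − 9.5·4 = -30.5000; (r_i+r_j)·cross = 12.5·-30.5000 = -381.2500
edge 3: (9.5,2.5)→(13,8.5)  cross = 9.5·8.5 − 13·2.5 = 48.2500; (r_i+r_j)·cross = 22.5·48.2500 = 1085.6250
edge 4: (13,8.5)→(18.5,23)  cross = 13·23 − 18.5·8.5 = 141.7500; (r_i+r_j)·cross = 31.5·141.7500 = 4465.1250
edge 5: (18.5,23)→(19.5,38.5)  cross = 18.5·38.5 − 19.5·23 = 263.7500; (r_i+r_j)·cross = 38·263.7500 = 10022.5000
edge 6: (19.5,38.5)→(6,38.5)  cross = 19.5·38.5 − 6·38.5 = 519.7500; (r_i+r_j)·cross = 25.5·519.7500 = 13253.6250
edge 7: (6,38.5)→(1,26)  cross = 6·26 − 1·38.5 = 117.5000; (r_i+r_j)·cross = 7·117.5000 = 822.5000
edge 8: (1,26)→(1,18)  cross = 1·18 − 1·26 = -8.0000; (r_i+r_j)·cross = 2·-8.0000 = -16.0000
Σcross = 1015.5000 → A = |Σcross|/2 = 507.7500 mm²
Σ(r_i+r_j)·cross = 29130.1250 → first moment M = |Σ|/6 = 4855.0208
R_c = M/A = 4855.0208/507.7500 = 9.5618 mm
θ = 351° = 6.126106 rad
V = θ·R_c·A = 6.126106·9.5618·507.7500 = 29742.371 mm³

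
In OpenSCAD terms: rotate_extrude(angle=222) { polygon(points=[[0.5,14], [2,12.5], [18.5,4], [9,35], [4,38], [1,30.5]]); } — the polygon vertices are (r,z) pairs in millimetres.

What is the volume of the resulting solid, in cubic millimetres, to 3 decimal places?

Volume = 9834.701 mm³

Profile (r,z), 6 vertices: (0.5,14) (2,12.5) (18.5,4) (9,35) (4,38) (1,30.5)
edge 0: (0.5,14)→(2,12.5)  cross = 0.5·12.5 − 2·14 = -21.7500; (r_i+r_j)·cross = 2.5·-21.7500 = -54.3750
edge 1: (2,12.5)→(18.5,4)  cross = 2·4 − 18.5·12.5 = -223.2500; (r_i+r_j)·cross = 20.5·-223.2500 = -4576.6250
edge 2: (18.5,4)→(9,35)  cross = 18.5·35 − 9·4 = 611.5000; (r_i+r_j)·cross = 27.5·611.5000 = 16816.2500
edge 3: (9,35)→(4,38)  cross = 9·38 − 4·35 = 202.0000; (r_i+r_j)·cross = 13·202.0000 = 2626.0000
edge 4: (4,38)→(1,30.5)  cross = 4·30.5 − 1·38 = 84.0000; (r_i+r_j)·cross = 5·84.0000 = 420.0000
edge 5: (1,30.5)→(0.5,14)  cross = 1·14 − 0.5·30.5 = -1.2500; (r_i+r_j)·cross = 1.5·-1.2500 = -1.8750
Σcross = 651.2500 → A = |Σcross|/2 = 325.6250 mm²
Σ(r_i+r_j)·cross = 15229.3750 → first moment M = |Σ|/6 = 2538.2292
R_c = M/A = 2538.2292/325.6250 = 7.7949 mm
θ = 222° = 3.874631 rad
V = θ·R_c·A = 3.874631·7.7949·325.6250 = 9834.701 mm³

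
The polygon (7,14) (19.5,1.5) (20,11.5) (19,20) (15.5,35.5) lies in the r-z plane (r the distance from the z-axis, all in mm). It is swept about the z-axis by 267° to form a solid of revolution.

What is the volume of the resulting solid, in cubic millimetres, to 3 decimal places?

Volume = 15270.624 mm³

Profile (r,z), 5 vertices: (7,14) (19.5,1.5) (20,11.5) (19,20) (15.5,35.5)
edge 0: (7,14)→(19.5,1.5)  cross = 7·1.5 − 19.5·14 = -262.5000; (r_i+r_j)·cross = 26.5·-262.5000 = -6956.2500
edge 1: (19.5,1.5)→(20,11.5)  cross = 19.5·11.5 − 20·1.5 = 194.2500; (r_i+r_j)·cross = 39.5·194.2500 = 7672.8750
edge 2: (20,11.5)→(19,20)  cross = 20·20 − 19·11.5 = 181.5000; (r_i+r_j)·cross = 39·181.5000 = 7078.5000
edge 3: (19,20)→(15.5,35.5)  cross = 19·35.5 − 15.5·20 = 364.5000; (r_i+r_j)·cross = 34.5·364.5000 = 12575.2500
edge 4: (15.5,35.5)→(7,14)  cross = 15.5·14 − 7·35.5 = -31.5000; (r_i+r_j)·cross = 22.5·-31.5000 = -708.7500
Σcross = 446.2500 → A = |Σcross|/2 = 223.1250 mm²
Σ(r_i+r_j)·cross = 19661.6250 → first moment M = |Σ|/6 = 3276.9375
R_c = M/A = 3276.9375/223.1250 = 14.6866 mm
θ = 267° = 4.660029 rad
V = θ·R_c·A = 4.660029·14.6866·223.1250 = 15270.624 mm³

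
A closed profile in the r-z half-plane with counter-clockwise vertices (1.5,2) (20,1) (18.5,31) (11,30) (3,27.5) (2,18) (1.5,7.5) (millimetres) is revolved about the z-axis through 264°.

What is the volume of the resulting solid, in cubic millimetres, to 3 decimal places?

Profile (r,z), 7 vertices: (1.5,2) (20,1) (18.5,31) (11,30) (3,27.5) (2,18) (1.5,7.5)
edge 0: (1.5,2)→(20,1)  cross = 1.5·1 − 20·2 = -38.5000; (r_i+r_j)·cross = 21.5·-38.5000 = -827.7500
edge 1: (20,1)→(18.5,31)  cross = 20·31 − 18.5·1 = 601.5000; (r_i+r_j)·cross = 38.5·601.5000 = 23157.7500
edge 2: (18.5,31)→(11,30)  cross = 18.5·30 − 11·31 = 214.0000; (r_i+r_j)·cross = 29.5·214.0000 = 6313.0000
edge 3: (11,30)→(3,27.5)  cross = 11·27.5 − 3·30 = 212.5000; (r_i+r_j)·cross = 14·212.5000 = 2975.0000
edge 4: (3,27.5)→(2,18)  cross = 3·18 − 2·27.5 = -1.0000; (r_i+r_j)·cross = 5·-1.0000 = -5.0000
edge 5: (2,18)→(1.5,7.5)  cross = 2·7.5 − 1.5·18 = -12.0000; (r_i+r_j)·cross = 3.5·-12.0000 = -42.0000
edge 6: (1.5,7.5)→(1.5,2)  cross = 1.5·2 − 1.5·7.5 = -8.2500; (r_i+r_j)·cross = 3·-8.2500 = -24.7500
Σcross = 968.2500 → A = |Σcross|/2 = 484.1250 mm²
Σ(r_i+r_j)·cross = 31546.2500 → first moment M = |Σ|/6 = 5257.7083
R_c = M/A = 5257.7083/484.1250 = 10.8602 mm
θ = 264° = 4.607669 rad
V = θ·R_c·A = 4.607669·10.8602·484.1250 = 24225.781 mm³

Volume = 24225.781 mm³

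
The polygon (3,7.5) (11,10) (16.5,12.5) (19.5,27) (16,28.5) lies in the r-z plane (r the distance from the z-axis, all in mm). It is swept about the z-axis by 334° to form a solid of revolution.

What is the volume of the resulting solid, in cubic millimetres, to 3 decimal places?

Volume = 10512.715 mm³

Profile (r,z), 5 vertices: (3,7.5) (11,10) (16.5,12.5) (19.5,27) (16,28.5)
edge 0: (3,7.5)→(11,10)  cross = 3·10 − 11·7.5 = -52.5000; (r_i+r_j)·cross = 14·-52.5000 = -735.0000
edge 1: (11,10)→(16.5,12.5)  cross = 11·12.5 − 16.5·10 = -27.5000; (r_i+r_j)·cross = 27.5·-27.5000 = -756.2500
edge 2: (16.5,12.5)→(19.5,27)  cross = 16.5·27 − 19.5·12.5 = 201.7500; (r_i+r_j)·cross = 36·201.7500 = 7263.0000
edge 3: (19.5,27)→(16,28.5)  cross = 19.5·28.5 − 16·27 = 123.7500; (r_i+r_j)·cross = 35.5·123.7500 = 4393.1250
edge 4: (16,28.5)→(3,7.5)  cross = 16·7.5 − 3·28.5 = 34.5000; (r_i+r_j)·cross = 19·34.5000 = 655.5000
Σcross = 280.0000 → A = |Σcross|/2 = 140.0000 mm²
Σ(r_i+r_j)·cross = 10820.3750 → first moment M = |Σ|/6 = 1803.3958
R_c = M/A = 1803.3958/140.0000 = 12.8814 mm
θ = 334° = 5.829400 rad
V = θ·R_c·A = 5.829400·12.8814·140.0000 = 10512.715 mm³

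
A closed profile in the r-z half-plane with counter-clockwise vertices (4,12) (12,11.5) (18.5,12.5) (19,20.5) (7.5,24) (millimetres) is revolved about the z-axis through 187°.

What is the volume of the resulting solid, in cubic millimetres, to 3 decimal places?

Volume = 5316.878 mm³

Profile (r,z), 5 vertices: (4,12) (12,11.5) (18.5,12.5) (19,20.5) (7.5,24)
edge 0: (4,12)→(12,11.5)  cross = 4·11.5 − 12·12 = -98.0000; (r_i+r_j)·cross = 16·-98.0000 = -1568.0000
edge 1: (12,11.5)→(18.5,12.5)  cross = 12·12.5 − 18.5·11.5 = -62.7500; (r_i+r_j)·cross = 30.5·-62.7500 = -1913.8750
edge 2: (18.5,12.5)→(19,20.5)  cross = 18.5·20.5 − 19·12.5 = 141.7500; (r_i+r_j)·cross = 37.5·141.7500 = 5315.6250
edge 3: (19,20.5)→(7.5,24)  cross = 19·24 − 7.5·20.5 = 302.2500; (r_i+r_j)·cross = 26.5·302.2500 = 8009.6250
edge 4: (7.5,24)→(4,12)  cross = 7.5·12 − 4·24 = -6.0000; (r_i+r_j)·cross = 11.5·-6.0000 = -69.0000
Σcross = 277.2500 → A = |Σcross|/2 = 138.6250 mm²
Σ(r_i+r_j)·cross = 9774.3750 → first moment M = |Σ|/6 = 1629.0625
R_c = M/A = 1629.0625/138.6250 = 11.7516 mm
θ = 187° = 3.263766 rad
V = θ·R_c·A = 3.263766·11.7516·138.6250 = 5316.878 mm³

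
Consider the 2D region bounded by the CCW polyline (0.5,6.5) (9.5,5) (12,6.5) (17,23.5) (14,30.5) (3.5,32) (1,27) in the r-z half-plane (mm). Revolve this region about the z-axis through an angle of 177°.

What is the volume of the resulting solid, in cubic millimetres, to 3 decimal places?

Profile (r,z), 7 vertices: (0.5,6.5) (9.5,5) (12,6.5) (17,23.5) (14,30.5) (3.5,32) (1,27)
edge 0: (0.5,6.5)→(9.5,5)  cross = 0.5·5 − 9.5·6.5 = -59.2500; (r_i+r_j)·cross = 10·-59.2500 = -592.5000
edge 1: (9.5,5)→(12,6.5)  cross = 9.5·6.5 − 12·5 = 1.7500; (r_i+r_j)·cross = 21.5·1.7500 = 37.6250
edge 2: (12,6.5)→(17,23.5)  cross = 12·23.5 − 17·6.5 = 171.5000; (r_i+r_j)·cross = 29·171.5000 = 4973.5000
edge 3: (17,23.5)→(14,30.5)  cross = 17·30.5 − 14·23.5 = 189.5000; (r_i+r_j)·cross = 31·189.5000 = 5874.5000
edge 4: (14,30.5)→(3.5,32)  cross = 14·32 − 3.5·30.5 = 341.2500; (r_i+r_j)·cross = 17.5·341.2500 = 5971.8750
edge 5: (3.5,32)→(1,27)  cross = 3.5·27 − 1·32 = 62.5000; (r_i+r_j)·cross = 4.5·62.5000 = 281.2500
edge 6: (1,27)→(0.5,6.5)  cross = 1·6.5 − 0.5·27 = -7.0000; (r_i+r_j)·cross = 1.5·-7.0000 = -10.5000
Σcross = 700.2500 → A = |Σcross|/2 = 350.1250 mm²
Σ(r_i+r_j)·cross = 16535.7500 → first moment M = |Σ|/6 = 2755.9583
R_c = M/A = 2755.9583/350.1250 = 7.8714 mm
θ = 177° = 3.089233 rad
V = θ·R_c·A = 3.089233·7.8714·350.1250 = 8513.797 mm³

Volume = 8513.797 mm³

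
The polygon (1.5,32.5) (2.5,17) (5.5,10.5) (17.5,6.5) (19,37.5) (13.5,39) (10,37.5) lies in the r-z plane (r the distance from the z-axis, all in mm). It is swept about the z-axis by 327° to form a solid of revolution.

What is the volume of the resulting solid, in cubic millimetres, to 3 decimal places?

Profile (r,z), 7 vertices: (1.5,32.5) (2.5,17) (5.5,10.5) (17.5,6.5) (19,37.5) (13.5,39) (10,37.5)
edge 0: (1.5,32.5)→(2.5,17)  cross = 1.5·17 − 2.5·32.5 = -55.7500; (r_i+r_j)·cross = 4·-55.7500 = -223.0000
edge 1: (2.5,17)→(5.5,10.5)  cross = 2.5·10.5 − 5.5·17 = -67.2500; (r_i+r_j)·cross = 8·-67.2500 = -538.0000
edge 2: (5.5,10.5)→(17.5,6.5)  cross = 5.5·6.5 − 17.5·10.5 = -148.0000; (r_i+r_j)·cross = 23·-148.0000 = -3404.0000
edge 3: (17.5,6.5)→(19,37.5)  cross = 17.5·37.5 − 19·6.5 = 532.7500; (r_i+r_j)·cross = 36.5·532.7500 = 19445.3750
edge 4: (19,37.5)→(13.5,39)  cross = 19·39 − 13.5·37.5 = 234.7500; (r_i+r_j)·cross = 32.5·234.7500 = 7629.3750
edge 5: (13.5,39)→(10,37.5)  cross = 13.5·37.5 − 10·39 = 116.2500; (r_i+r_j)·cross = 23.5·116.2500 = 2731.8750
edge 6: (10,37.5)→(1.5,32.5)  cross = 10·32.5 − 1.5·37.5 = 268.7500; (r_i+r_j)·cross = 11.5·268.7500 = 3090.6250
Σcross = 881.5000 → A = |Σcross|/2 = 440.7500 mm²
Σ(r_i+r_j)·cross = 28732.2500 → first moment M = |Σ|/6 = 4788.7083
R_c = M/A = 4788.7083/440.7500 = 10.8649 mm
θ = 327° = 5.707227 rad
V = θ·R_c·A = 5.707227·10.8649·440.7500 = 27330.244 mm³

Volume = 27330.244 mm³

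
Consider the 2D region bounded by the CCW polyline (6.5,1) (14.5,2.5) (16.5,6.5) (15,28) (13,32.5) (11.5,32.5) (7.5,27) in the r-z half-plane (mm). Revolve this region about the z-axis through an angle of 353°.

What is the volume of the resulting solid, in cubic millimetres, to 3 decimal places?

Profile (r,z), 7 vertices: (6.5,1) (14.5,2.5) (16.5,6.5) (15,28) (13,32.5) (11.5,32.5) (7.5,27)
edge 0: (6.5,1)→(14.5,2.5)  cross = 6.5·2.5 − 14.5·1 = 1.7500; (r_i+r_j)·cross = 21·1.7500 = 36.7500
edge 1: (14.5,2.5)→(16.5,6.5)  cross = 14.5·6.5 − 16.5·2.5 = 53.0000; (r_i+r_j)·cross = 31·53.0000 = 1643.0000
edge 2: (16.5,6.5)→(15,28)  cross = 16.5·28 − 15·6.5 = 364.5000; (r_i+r_j)·cross = 31.5·364.5000 = 11481.7500
edge 3: (15,28)→(13,32.5)  cross = 15·32.5 − 13·28 = 123.5000; (r_i+r_j)·cross = 28·123.5000 = 3458.0000
edge 4: (13,32.5)→(11.5,32.5)  cross = 13·32.5 − 11.5·32.5 = 48.7500; (r_i+r_j)·cross = 24.5·48.7500 = 1194.3750
edge 5: (11.5,32.5)→(7.5,27)  cross = 11.5·27 − 7.5·32.5 = 66.7500; (r_i+r_j)·cross = 19·66.7500 = 1268.2500
edge 6: (7.5,27)→(6.5,1)  cross = 7.5·1 − 6.5·27 = -168.0000; (r_i+r_j)·cross = 14·-168.0000 = -2352.0000
Σcross = 490.2500 → A = |Σcross|/2 = 245.1250 mm²
Σ(r_i+r_j)·cross = 16730.1250 → first moment M = |Σ|/6 = 2788.3542
R_c = M/A = 2788.3542/245.1250 = 11.3752 mm
θ = 353° = 6.161012 rad
V = θ·R_c·A = 6.161012·11.3752·245.1250 = 17179.084 mm³

Volume = 17179.084 mm³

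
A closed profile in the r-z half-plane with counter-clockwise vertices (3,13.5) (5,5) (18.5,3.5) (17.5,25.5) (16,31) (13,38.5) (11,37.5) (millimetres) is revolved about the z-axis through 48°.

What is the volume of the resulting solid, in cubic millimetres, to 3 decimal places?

Volume = 3535.095 mm³

Profile (r,z), 7 vertices: (3,13.5) (5,5) (18.5,3.5) (17.5,25.5) (16,31) (13,38.5) (11,37.5)
edge 0: (3,13.5)→(5,5)  cross = 3·5 − 5·13.5 = -52.5000; (r_i+r_j)·cross = 8·-52.5000 = -420.0000
edge 1: (5,5)→(18.5,3.5)  cross = 5·3.5 − 18.5·5 = -75.0000; (r_i+r_j)·cross = 23.5·-75.0000 = -1762.5000
edge 2: (18.5,3.5)→(17.5,25.5)  cross = 18.5·25.5 − 17.5·3.5 = 410.5000; (r_i+r_j)·cross = 36·410.5000 = 14778.0000
edge 3: (17.5,25.5)→(16,31)  cross = 17.5·31 − 16·25.5 = 134.5000; (r_i+r_j)·cross = 33.5·134.5000 = 4505.7500
edge 4: (16,31)→(13,38.5)  cross = 16·38.5 − 13·31 = 213.0000; (r_i+r_j)·cross = 29·213.0000 = 6177.0000
edge 5: (13,38.5)→(11,37.5)  cross = 13·37.5 − 11·38.5 = 64.0000; (r_i+r_j)·cross = 24·64.0000 = 1536.0000
edge 6: (11,37.5)→(3,13.5)  cross = 11·13.5 − 3·37.5 = 36.0000; (r_i+r_j)·cross = 14·36.0000 = 504.0000
Σcross = 730.5000 → A = |Σcross|/2 = 365.2500 mm²
Σ(r_i+r_j)·cross = 25318.2500 → first moment M = |Σ|/6 = 4219.7083
R_c = M/A = 4219.7083/365.2500 = 11.5529 mm
θ = 48° = 0.837758 rad
V = θ·R_c·A = 0.837758·11.5529·365.2500 = 3535.095 mm³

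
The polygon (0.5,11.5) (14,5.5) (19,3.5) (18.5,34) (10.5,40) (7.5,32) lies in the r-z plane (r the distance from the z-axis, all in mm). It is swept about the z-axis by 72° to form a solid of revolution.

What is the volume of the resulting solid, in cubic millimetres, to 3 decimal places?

Profile (r,z), 6 vertices: (0.5,11.5) (14,5.5) (19,3.5) (18.5,34) (10.5,40) (7.5,32)
edge 0: (0.5,11.5)→(14,5.5)  cross = 0.5·5.5 − 14·11.5 = -158.2500; (r_i+r_j)·cross = 14.5·-158.2500 = -2294.6250
edge 1: (14,5.5)→(19,3.5)  cross = 14·3.5 − 19·5.5 = -55.5000; (r_i+r_j)·cross = 33·-55.5000 = -1831.5000
edge 2: (19,3.5)→(18.5,34)  cross = 19·34 − 18.5·3.5 = 581.2500; (r_i+r_j)·cross = 37.5·581.2500 = 21796.8750
edge 3: (18.5,34)→(10.5,40)  cross = 18.5·40 − 10.5·34 = 383.0000; (r_i+r_j)·cross = 29·383.0000 = 11107.0000
edge 4: (10.5,40)→(7.5,32)  cross = 10.5·32 − 7.5·40 = 36.0000; (r_i+r_j)·cross = 18·36.0000 = 648.0000
edge 5: (7.5,32)→(0.5,11.5)  cross = 7.5·11.5 − 0.5·32 = 70.2500; (r_i+r_j)·cross = 8·70.2500 = 562.0000
Σcross = 856.7500 → A = |Σcross|/2 = 428.3750 mm²
Σ(r_i+r_j)·cross = 29987.7500 → first moment M = |Σ|/6 = 4997.9583
R_c = M/A = 4997.9583/428.3750 = 11.6673 mm
θ = 72° = 1.256637 rad
V = θ·R_c·A = 1.256637·11.6673·428.3750 = 6280.620 mm³

Volume = 6280.620 mm³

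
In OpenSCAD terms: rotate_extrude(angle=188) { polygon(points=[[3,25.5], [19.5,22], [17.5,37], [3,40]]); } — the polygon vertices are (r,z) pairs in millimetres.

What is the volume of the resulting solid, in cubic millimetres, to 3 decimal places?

Profile (r,z), 4 vertices: (3,25.5) (19.5,22) (17.5,37) (3,40)
edge 0: (3,25.5)→(19.5,22)  cross = 3·22 − 19.5·25.5 = -431.2500; (r_i+r_j)·cross = 22.5·-431.2500 = -9703.1250
edge 1: (19.5,22)→(17.5,37)  cross = 19.5·37 − 17.5·22 = 336.5000; (r_i+r_j)·cross = 37·336.5000 = 12450.5000
edge 2: (17.5,37)→(3,40)  cross = 17.5·40 − 3·37 = 589.0000; (r_i+r_j)·cross = 20.5·589.0000 = 12074.5000
edge 3: (3,40)→(3,25.5)  cross = 3·25.5 − 3·40 = -43.5000; (r_i+r_j)·cross = 6·-43.5000 = -261.0000
Σcross = 450.7500 → A = |Σcross|/2 = 225.3750 mm²
Σ(r_i+r_j)·cross = 14560.8750 → first moment M = |Σ|/6 = 2426.8125
R_c = M/A = 2426.8125/225.3750 = 10.7679 mm
θ = 188° = 3.281219 rad
V = θ·R_c·A = 3.281219·10.7679·225.3750 = 7962.903 mm³

Volume = 7962.903 mm³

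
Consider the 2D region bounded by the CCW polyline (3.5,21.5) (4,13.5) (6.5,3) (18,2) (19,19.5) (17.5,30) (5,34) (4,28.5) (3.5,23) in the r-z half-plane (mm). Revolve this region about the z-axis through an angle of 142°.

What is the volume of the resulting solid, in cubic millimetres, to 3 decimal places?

Volume = 11489.712 mm³

Profile (r,z), 9 vertices: (3.5,21.5) (4,13.5) (6.5,3) (18,2) (19,19.5) (17.5,30) (5,34) (4,28.5) (3.5,23)
edge 0: (3.5,21.5)→(4,13.5)  cross = 3.5·13.5 − 4·21.5 = -38.7500; (r_i+r_j)·cross = 7.5·-38.7500 = -290.6250
edge 1: (4,13.5)→(6.5,3)  cross = 4·3 − 6.5·13.5 = -75.7500; (r_i+r_j)·cross = 10.5·-75.7500 = -795.3750
edge 2: (6.5,3)→(18,2)  cross = 6.5·2 − 18·3 = -41.0000; (r_i+r_j)·cross = 24.5·-41.0000 = -1004.5000
edge 3: (18,2)→(19,19.5)  cross = 18·19.5 − 19·2 = 313.0000; (r_i+r_j)·cross = 37·313.0000 = 11581.0000
edge 4: (19,19.5)→(17.5,30)  cross = 19·30 − 17.5·19.5 = 228.7500; (r_i+r_j)·cross = 36.5·228.7500 = 8349.3750
edge 5: (17.5,30)→(5,34)  cross = 17.5·34 − 5·30 = 445.0000; (r_i+r_j)·cross = 22.5·445.0000 = 10012.5000
edge 6: (5,34)→(4,28.5)  cross = 5·28.5 − 4·34 = 6.5000; (r_i+r_j)·cross = 9·6.5000 = 58.5000
edge 7: (4,28.5)→(3.5,23)  cross = 4·23 − 3.5·28.5 = -7.7500; (r_i+r_j)·cross = 7.5·-7.7500 = -58.1250
edge 8: (3.5,23)→(3.5,21.5)  cross = 3.5·21.5 − 3.5·23 = -5.2500; (r_i+r_j)·cross = 7·-5.2500 = -36.7500
Σcross = 824.7500 → A = |Σcross|/2 = 412.3750 mm²
Σ(r_i+r_j)·cross = 27816.0000 → first moment M = |Σ|/6 = 4636.0000
R_c = M/A = 4636.0000/412.3750 = 11.2422 mm
θ = 142° = 2.478368 rad
V = θ·R_c·A = 2.478368·11.2422·412.3750 = 11489.712 mm³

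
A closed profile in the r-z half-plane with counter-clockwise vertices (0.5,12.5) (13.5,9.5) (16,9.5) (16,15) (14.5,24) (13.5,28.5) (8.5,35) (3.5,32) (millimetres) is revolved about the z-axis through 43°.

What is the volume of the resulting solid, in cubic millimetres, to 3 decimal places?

Profile (r,z), 8 vertices: (0.5,12.5) (13.5,9.5) (16,9.5) (16,15) (14.5,24) (13.5,28.5) (8.5,35) (3.5,32)
edge 0: (0.5,12.5)→(13.5,9.5)  cross = 0.5·9.5 − 13.5·12.5 = -164.0000; (r_i+r_j)·cross = 14·-164.0000 = -2296.0000
edge 1: (13.5,9.5)→(16,9.5)  cross = 13.5·9.5 − 16·9.5 = -23.7500; (r_i+r_j)·cross = 29.5·-23.7500 = -700.6250
edge 2: (16,9.5)→(16,15)  cross = 16·15 − 16·9.5 = 88.0000; (r_i+r_j)·cross = 32·88.0000 = 2816.0000
edge 3: (16,15)→(14.5,24)  cross = 16·24 − 14.5·15 = 166.5000; (r_i+r_j)·cross = 30.5·166.5000 = 5078.2500
edge 4: (14.5,24)→(13.5,28.5)  cross = 14.5·28.5 − 13.5·24 = 89.2500; (r_i+r_j)·cross = 28·89.2500 = 2499.0000
edge 5: (13.5,28.5)→(8.5,35)  cross = 13.5·35 − 8.5·28.5 = 230.2500; (r_i+r_j)·cross = 22·230.2500 = 5065.5000
edge 6: (8.5,35)→(3.5,32)  cross = 8.5·32 − 3.5·35 = 149.5000; (r_i+r_j)·cross = 12·149.5000 = 1794.0000
edge 7: (3.5,32)→(0.5,12.5)  cross = 3.5·12.5 − 0.5·32 = 27.7500; (r_i+r_j)·cross = 4·27.7500 = 111.0000
Σcross = 563.5000 → A = |Σcross|/2 = 281.7500 mm²
Σ(r_i+r_j)·cross = 14367.1250 → first moment M = |Σ|/6 = 2394.5208
R_c = M/A = 2394.5208/281.7500 = 8.4987 mm
θ = 43° = 0.750492 rad
V = θ·R_c·A = 0.750492·8.4987·281.7500 = 1797.068 mm³

Volume = 1797.068 mm³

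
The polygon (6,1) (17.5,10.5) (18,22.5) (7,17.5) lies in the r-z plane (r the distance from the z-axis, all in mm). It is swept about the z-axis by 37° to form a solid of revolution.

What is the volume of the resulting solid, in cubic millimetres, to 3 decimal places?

Volume = 1184.063 mm³

Profile (r,z), 4 vertices: (6,1) (17.5,10.5) (18,22.5) (7,17.5)
edge 0: (6,1)→(17.5,10.5)  cross = 6·10.5 − 17.5·1 = 45.5000; (r_i+r_j)·cross = 23.5·45.5000 = 1069.2500
edge 1: (17.5,10.5)→(18,22.5)  cross = 17.5·22.5 − 18·10.5 = 204.7500; (r_i+r_j)·cross = 35.5·204.7500 = 7268.6250
edge 2: (18,22.5)→(7,17.5)  cross = 18·17.5 − 7·22.5 = 157.5000; (r_i+r_j)·cross = 25·157.5000 = 3937.5000
edge 3: (7,17.5)→(6,1)  cross = 7·1 − 6·17.5 = -98.0000; (r_i+r_j)·cross = 13·-98.0000 = -1274.0000
Σcross = 309.7500 → A = |Σcross|/2 = 154.8750 mm²
Σ(r_i+r_j)·cross = 11001.3750 → first moment M = |Σ|/6 = 1833.5625
R_c = M/A = 1833.5625/154.8750 = 11.8390 mm
θ = 37° = 0.645772 rad
V = θ·R_c·A = 0.645772·11.8390·154.8750 = 1184.063 mm³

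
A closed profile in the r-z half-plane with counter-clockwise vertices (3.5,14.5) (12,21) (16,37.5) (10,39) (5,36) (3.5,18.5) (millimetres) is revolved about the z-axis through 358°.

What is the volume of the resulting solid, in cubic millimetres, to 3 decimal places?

Volume = 10622.595 mm³

Profile (r,z), 6 vertices: (3.5,14.5) (12,21) (16,37.5) (10,39) (5,36) (3.5,18.5)
edge 0: (3.5,14.5)→(12,21)  cross = 3.5·21 − 12·14.5 = -100.5000; (r_i+r_j)·cross = 15.5·-100.5000 = -1557.7500
edge 1: (12,21)→(16,37.5)  cross = 12·37.5 − 16·21 = 114.0000; (r_i+r_j)·cross = 28·114.0000 = 3192.0000
edge 2: (16,37.5)→(10,39)  cross = 16·39 − 10·37.5 = 249.0000; (r_i+r_j)·cross = 26·249.0000 = 6474.0000
edge 3: (10,39)→(5,36)  cross = 10·36 − 5·39 = 165.0000; (r_i+r_j)·cross = 15·165.0000 = 2475.0000
edge 4: (5,36)→(3.5,18.5)  cross = 5·18.5 − 3.5·36 = -33.5000; (r_i+r_j)·cross = 8.5·-33.5000 = -284.7500
edge 5: (3.5,18.5)→(3.5,14.5)  cross = 3.5·14.5 − 3.5·18.5 = -14.0000; (r_i+r_j)·cross = 7·-14.0000 = -98.0000
Σcross = 380.0000 → A = |Σcross|/2 = 190.0000 mm²
Σ(r_i+r_j)·cross = 10200.5000 → first moment M = |Σ|/6 = 1700.0833
R_c = M/A = 1700.0833/190.0000 = 8.9478 mm
θ = 358° = 6.248279 rad
V = θ·R_c·A = 6.248279·8.9478·190.0000 = 10622.595 mm³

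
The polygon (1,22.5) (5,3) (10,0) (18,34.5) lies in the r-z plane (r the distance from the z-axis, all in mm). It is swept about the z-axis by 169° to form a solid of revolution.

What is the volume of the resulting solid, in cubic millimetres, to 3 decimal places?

Profile (r,z), 4 vertices: (1,22.5) (5,3) (10,0) (18,34.5)
edge 0: (1,22.5)→(5,3)  cross = 1·3 − 5·22.5 = -109.5000; (r_i+r_j)·cross = 6·-109.5000 = -657.0000
edge 1: (5,3)→(10,0)  cross = 5·0 − 10·3 = -30.0000; (r_i+r_j)·cross = 15·-30.0000 = -450.0000
edge 2: (10,0)→(18,34.5)  cross = 10·34.5 − 18·0 = 345.0000; (r_i+r_j)·cross = 28·345.0000 = 9660.0000
edge 3: (18,34.5)→(1,22.5)  cross = 18·22.5 − 1·34.5 = 370.5000; (r_i+r_j)·cross = 19·370.5000 = 7039.5000
Σcross = 576.0000 → A = |Σcross|/2 = 288.0000 mm²
Σ(r_i+r_j)·cross = 15592.5000 → first moment M = |Σ|/6 = 2598.7500
R_c = M/A = 2598.7500/288.0000 = 9.0234 mm
θ = 169° = 2.949606 rad
V = θ·R_c·A = 2.949606·9.0234·288.0000 = 7665.290 mm³

Volume = 7665.290 mm³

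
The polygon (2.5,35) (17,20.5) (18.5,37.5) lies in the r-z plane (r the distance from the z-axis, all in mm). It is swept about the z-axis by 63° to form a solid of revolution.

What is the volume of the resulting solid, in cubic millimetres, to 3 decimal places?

Profile (r,z), 3 vertices: (2.5,35) (17,20.5) (18.5,37.5)
edge 0: (2.5,35)→(17,20.5)  cross = 2.5·20.5 − 17·35 = -543.7500; (r_i+r_j)·cross = 19.5·-543.7500 = -10603.1250
edge 1: (17,20.5)→(18.5,37.5)  cross = 17·37.5 − 18.5·20.5 = 258.2500; (r_i+r_j)·cross = 35.5·258.2500 = 9167.8750
edge 2: (18.5,37.5)→(2.5,35)  cross = 18.5·35 − 2.5·37.5 = 553.7500; (r_i+r_j)·cross = 21·553.7500 = 11628.7500
Σcross = 268.2500 → A = |Σcross|/2 = 134.1250 mm²
Σ(r_i+r_j)·cross = 10193.5000 → first moment M = |Σ|/6 = 1698.9167
R_c = M/A = 1698.9167/134.1250 = 12.6667 mm
θ = 63° = 1.099557 rad
V = θ·R_c·A = 1.099557·12.6667·134.1250 = 1868.056 mm³

Volume = 1868.056 mm³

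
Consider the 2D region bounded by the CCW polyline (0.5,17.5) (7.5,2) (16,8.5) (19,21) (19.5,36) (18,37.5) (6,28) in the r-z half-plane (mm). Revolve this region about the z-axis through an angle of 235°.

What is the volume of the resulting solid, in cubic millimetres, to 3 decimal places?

Profile (r,z), 7 vertices: (0.5,17.5) (7.5,2) (16,8.5) (19,21) (19.5,36) (18,37.5) (6,28)
edge 0: (0.5,17.5)→(7.5,2)  cross = 0.5·2 − 7.5·17.5 = -130.2500; (r_i+r_j)·cross = 8·-130.2500 = -1042.0000
edge 1: (7.5,2)→(16,8.5)  cross = 7.5·8.5 − 16·2 = 31.7500; (r_i+r_j)·cross = 23.5·31.7500 = 746.1250
edge 2: (16,8.5)→(19,21)  cross = 16·21 − 19·8.5 = 174.5000; (r_i+r_j)·cross = 35·174.5000 = 6107.5000
edge 3: (19,21)→(19.5,36)  cross = 19·36 − 19.5·21 = 274.5000; (r_i+r_j)·cross = 38.5·274.5000 = 10568.2500
edge 4: (19.5,36)→(18,37.5)  cross = 19.5·37.5 − 18·36 = 83.2500; (r_i+r_j)·cross = 37.5·83.2500 = 3121.8750
edge 5: (18,37.5)→(6,28)  cross = 18·28 − 6·37.5 = 279.0000; (r_i+r_j)·cross = 24·279.0000 = 6696.0000
edge 6: (6,28)→(0.5,17.5)  cross = 6·17.5 − 0.5·28 = 91.0000; (r_i+r_j)·cross = 6.5·91.0000 = 591.5000
Σcross = 803.7500 → A = |Σcross|/2 = 401.8750 mm²
Σ(r_i+r_j)·cross = 26789.2500 → first moment M = |Σ|/6 = 4464.8750
R_c = M/A = 4464.8750/401.8750 = 11.1101 mm
θ = 235° = 4.101524 rad
V = θ·R_c·A = 4.101524·11.1101·401.8750 = 18312.791 mm³

Volume = 18312.791 mm³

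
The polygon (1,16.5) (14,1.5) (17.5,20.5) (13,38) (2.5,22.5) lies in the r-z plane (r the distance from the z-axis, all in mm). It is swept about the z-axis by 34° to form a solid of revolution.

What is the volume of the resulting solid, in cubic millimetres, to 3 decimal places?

Volume = 1983.207 mm³

Profile (r,z), 5 vertices: (1,16.5) (14,1.5) (17.5,20.5) (13,38) (2.5,22.5)
edge 0: (1,16.5)→(14,1.5)  cross = 1·1.5 − 14·16.5 = -229.5000; (r_i+r_j)·cross = 15·-229.5000 = -3442.5000
edge 1: (14,1.5)→(17.5,20.5)  cross = 14·20.5 − 17.5·1.5 = 260.7500; (r_i+r_j)·cross = 31.5·260.7500 = 8213.6250
edge 2: (17.5,20.5)→(13,38)  cross = 17.5·38 − 13·20.5 = 398.5000; (r_i+r_j)·cross = 30.5·398.5000 = 12154.2500
edge 3: (13,38)→(2.5,22.5)  cross = 13·22.5 − 2.5·38 = 197.5000; (r_i+r_j)·cross = 15.5·197.5000 = 3061.2500
edge 4: (2.5,22.5)→(1,16.5)  cross = 2.5·16.5 − 1·22.5 = 18.7500; (r_i+r_j)·cross = 3.5·18.7500 = 65.6250
Σcross = 646.0000 → A = |Σcross|/2 = 323.0000 mm²
Σ(r_i+r_j)·cross = 20052.2500 → first moment M = |Σ|/6 = 3342.0417
R_c = M/A = 3342.0417/323.0000 = 10.3469 mm
θ = 34° = 0.593412 rad
V = θ·R_c·A = 0.593412·10.3469·323.0000 = 1983.207 mm³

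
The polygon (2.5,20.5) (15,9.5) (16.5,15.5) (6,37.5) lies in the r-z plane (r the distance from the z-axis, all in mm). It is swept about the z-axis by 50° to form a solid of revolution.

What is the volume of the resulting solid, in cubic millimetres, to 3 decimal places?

Volume = 1381.501 mm³

Profile (r,z), 4 vertices: (2.5,20.5) (15,9.5) (16.5,15.5) (6,37.5)
edge 0: (2.5,20.5)→(15,9.5)  cross = 2.5·9.5 − 15·20.5 = -283.7500; (r_i+r_j)·cross = 17.5·-283.7500 = -4965.6250
edge 1: (15,9.5)→(16.5,15.5)  cross = 15·15.5 − 16.5·9.5 = 75.7500; (r_i+r_j)·cross = 31.5·75.7500 = 2386.1250
edge 2: (16.5,15.5)→(6,37.5)  cross = 16.5·37.5 − 6·15.5 = 525.7500; (r_i+r_j)·cross = 22.5·525.7500 = 11829.3750
edge 3: (6,37.5)→(2.5,20.5)  cross = 6·20.5 − 2.5·37.5 = 29.2500; (r_i+r_j)·cross = 8.5·29.2500 = 248.6250
Σcross = 347.0000 → A = |Σcross|/2 = 173.5000 mm²
Σ(r_i+r_j)·cross = 9498.5000 → first moment M = |Σ|/6 = 1583.0833
R_c = M/A = 1583.0833/173.5000 = 9.1244 mm
θ = 50° = 0.872665 rad
V = θ·R_c·A = 0.872665·9.1244·173.5000 = 1381.501 mm³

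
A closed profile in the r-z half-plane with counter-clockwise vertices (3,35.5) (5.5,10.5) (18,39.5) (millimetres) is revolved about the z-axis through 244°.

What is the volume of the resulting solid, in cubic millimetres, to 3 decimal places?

Volume = 7241.400 mm³

Profile (r,z), 3 vertices: (3,35.5) (5.5,10.5) (18,39.5)
edge 0: (3,35.5)→(5.5,10.5)  cross = 3·10.5 − 5.5·35.5 = -163.7500; (r_i+r_j)·cross = 8.5·-163.7500 = -1391.8750
edge 1: (5.5,10.5)→(18,39.5)  cross = 5.5·39.5 − 18·10.5 = 28.2500; (r_i+r_j)·cross = 23.5·28.2500 = 663.8750
edge 2: (18,39.5)→(3,35.5)  cross = 18·35.5 − 3·39.5 = 520.5000; (r_i+r_j)·cross = 21·520.5000 = 10930.5000
Σcross = 385.0000 → A = |Σcross|/2 = 192.5000 mm²
Σ(r_i+r_j)·cross = 10202.5000 → first moment M = |Σ|/6 = 1700.4167
R_c = M/A = 1700.4167/192.5000 = 8.8333 mm
θ = 244° = 4.258603 rad
V = θ·R_c·A = 4.258603·8.8333·192.5000 = 7241.400 mm³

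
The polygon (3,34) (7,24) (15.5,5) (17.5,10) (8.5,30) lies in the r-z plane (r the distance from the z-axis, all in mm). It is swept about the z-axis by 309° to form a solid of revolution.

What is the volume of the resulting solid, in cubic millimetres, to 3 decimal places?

Volume = 6034.393 mm³

Profile (r,z), 5 vertices: (3,34) (7,24) (15.5,5) (17.5,10) (8.5,30)
edge 0: (3,34)→(7,24)  cross = 3·24 − 7·34 = -166.0000; (r_i+r_j)·cross = 10·-166.0000 = -1660.0000
edge 1: (7,24)→(15.5,5)  cross = 7·5 − 15.5·24 = -337.0000; (r_i+r_j)·cross = 22.5·-337.0000 = -7582.5000
edge 2: (15.5,5)→(17.5,10)  cross = 15.5·10 − 17.5·5 = 67.5000; (r_i+r_j)·cross = 33·67.5000 = 2227.5000
edge 3: (17.5,10)→(8.5,30)  cross = 17.5·30 − 8.5·10 = 440.0000; (r_i+r_j)·cross = 26·440.0000 = 11440.0000
edge 4: (8.5,30)→(3,34)  cross = 8.5·34 − 3·30 = 199.0000; (r_i+r_j)·cross = 11.5·199.0000 = 2288.5000
Σcross = 203.5000 → A = |Σcross|/2 = 101.7500 mm²
Σ(r_i+r_j)·cross = 6713.5000 → first moment M = |Σ|/6 = 1118.9167
R_c = M/A = 1118.9167/101.7500 = 10.9967 mm
θ = 309° = 5.393067 rad
V = θ·R_c·A = 5.393067·10.9967·101.7500 = 6034.393 mm³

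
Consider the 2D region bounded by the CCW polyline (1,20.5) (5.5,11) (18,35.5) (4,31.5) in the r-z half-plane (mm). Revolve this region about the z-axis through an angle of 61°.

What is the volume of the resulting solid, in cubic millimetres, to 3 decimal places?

Volume = 1575.062 mm³

Profile (r,z), 4 vertices: (1,20.5) (5.5,11) (18,35.5) (4,31.5)
edge 0: (1,20.5)→(5.5,11)  cross = 1·11 − 5.5·20.5 = -101.7500; (r_i+r_j)·cross = 6.5·-101.7500 = -661.3750
edge 1: (5.5,11)→(18,35.5)  cross = 5.5·35.5 − 18·11 = -2.7500; (r_i+r_j)·cross = 23.5·-2.7500 = -64.6250
edge 2: (18,35.5)→(4,31.5)  cross = 18·31.5 − 4·35.5 = 425.0000; (r_i+r_j)·cross = 22·425.0000 = 9350.0000
edge 3: (4,31.5)→(1,20.5)  cross = 4·20.5 − 1·31.5 = 50.5000; (r_i+r_j)·cross = 5·50.5000 = 252.5000
Σcross = 371.0000 → A = |Σcross|/2 = 185.5000 mm²
Σ(r_i+r_j)·cross = 8876.5000 → first moment M = |Σ|/6 = 1479.4167
R_c = M/A = 1479.4167/185.5000 = 7.9753 mm
θ = 61° = 1.064651 rad
V = θ·R_c·A = 1.064651·7.9753·185.5000 = 1575.062 mm³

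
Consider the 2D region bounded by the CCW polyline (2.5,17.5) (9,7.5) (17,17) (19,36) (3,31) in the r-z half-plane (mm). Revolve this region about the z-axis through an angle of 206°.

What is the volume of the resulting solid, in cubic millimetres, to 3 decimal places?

Volume = 11934.184 mm³

Profile (r,z), 5 vertices: (2.5,17.5) (9,7.5) (17,17) (19,36) (3,31)
edge 0: (2.5,17.5)→(9,7.5)  cross = 2.5·7.5 − 9·17.5 = -138.7500; (r_i+r_j)·cross = 11.5·-138.7500 = -1595.6250
edge 1: (9,7.5)→(17,17)  cross = 9·17 − 17·7.5 = 25.5000; (r_i+r_j)·cross = 26·25.5000 = 663.0000
edge 2: (17,17)→(19,36)  cross = 17·36 − 19·17 = 289.0000; (r_i+r_j)·cross = 36·289.0000 = 10404.0000
edge 3: (19,36)→(3,31)  cross = 19·31 − 3·36 = 481.0000; (r_i+r_j)·cross = 22·481.0000 = 10582.0000
edge 4: (3,31)→(2.5,17.5)  cross = 3·17.5 − 2.5·31 = -25.0000; (r_i+r_j)·cross = 5.5·-25.0000 = -137.5000
Σcross = 631.7500 → A = |Σcross|/2 = 315.8750 mm²
Σ(r_i+r_j)·cross = 19915.8750 → first moment M = |Σ|/6 = 3319.3125
R_c = M/A = 3319.3125/315.8750 = 10.5083 mm
θ = 206° = 3.595378 rad
V = θ·R_c·A = 3.595378·10.5083·315.8750 = 11934.184 mm³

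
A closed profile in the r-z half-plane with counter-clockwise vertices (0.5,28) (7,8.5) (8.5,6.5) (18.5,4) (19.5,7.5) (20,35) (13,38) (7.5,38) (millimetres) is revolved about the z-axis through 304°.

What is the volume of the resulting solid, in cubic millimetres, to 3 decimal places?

Profile (r,z), 8 vertices: (0.5,28) (7,8.5) (8.5,6.5) (18.5,4) (19.5,7.5) (20,35) (13,38) (7.5,38)
edge 0: (0.5,28)→(7,8.5)  cross = 0.5·8.5 − 7·28 = -191.7500; (r_i+r_j)·cross = 7.5·-191.7500 = -1438.1250
edge 1: (7,8.5)→(8.5,6.5)  cross = 7·6.5 − 8.5·8.5 = -26.7500; (r_i+r_j)·cross = 15.5·-26.7500 = -414.6250
edge 2: (8.5,6.5)→(18.5,4)  cross = 8.5·4 − 18.5·6.5 = -86.2500; (r_i+r_j)·cross = 27·-86.2500 = -2328.7500
edge 3: (18.5,4)→(19.5,7.5)  cross = 18.5·7.5 − 19.5·4 = 60.7500; (r_i+r_j)·cross = 38·60.7500 = 2308.5000
edge 4: (19.5,7.5)→(20,35)  cross = 19.5·35 − 20·7.5 = 532.5000; (r_i+r_j)·cross = 39.5·532.5000 = 21033.7500
edge 5: (20,35)→(13,38)  cross = 20·38 − 13·35 = 305.0000; (r_i+r_j)·cross = 33·305.0000 = 10065.0000
edge 6: (13,38)→(7.5,38)  cross = 13·38 − 7.5·38 = 209.0000; (r_i+r_j)·cross = 20.5·209.0000 = 4284.5000
edge 7: (7.5,38)→(0.5,28)  cross = 7.5·28 − 0.5·38 = 191.0000; (r_i+r_j)·cross = 8·191.0000 = 1528.0000
Σcross = 993.5000 → A = |Σcross|/2 = 496.7500 mm²
Σ(r_i+r_j)·cross = 35038.2500 → first moment M = |Σ|/6 = 5839.7083
R_c = M/A = 5839.7083/496.7500 = 11.7558 mm
θ = 304° = 5.305801 rad
V = θ·R_c·A = 5.305801·11.7558·496.7500 = 30984.330 mm³

Volume = 30984.330 mm³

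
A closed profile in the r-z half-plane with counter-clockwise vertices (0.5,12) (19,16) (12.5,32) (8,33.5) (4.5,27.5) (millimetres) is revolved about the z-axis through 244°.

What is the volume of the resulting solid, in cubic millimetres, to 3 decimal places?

Volume = 9202.310 mm³

Profile (r,z), 5 vertices: (0.5,12) (19,16) (12.5,32) (8,33.5) (4.5,27.5)
edge 0: (0.5,12)→(19,16)  cross = 0.5·16 − 19·12 = -220.0000; (r_i+r_j)·cross = 19.5·-220.0000 = -4290.0000
edge 1: (19,16)→(12.5,32)  cross = 19·32 − 12.5·16 = 408.0000; (r_i+r_j)·cross = 31.5·408.0000 = 12852.0000
edge 2: (12.5,32)→(8,33.5)  cross = 12.5·33.5 − 8·32 = 162.7500; (r_i+r_j)·cross = 20.5·162.7500 = 3336.3750
edge 3: (8,33.5)→(4.5,27.5)  cross = 8·27.5 − 4.5·33.5 = 69.2500; (r_i+r_j)·cross = 12.5·69.2500 = 865.6250
edge 4: (4.5,27.5)→(0.5,12)  cross = 4.5·12 − 0.5·27.5 = 40.2500; (r_i+r_j)·cross = 5·40.2500 = 201.2500
Σcross = 460.2500 → A = |Σcross|/2 = 230.1250 mm²
Σ(r_i+r_j)·cross = 12965.2500 → first moment M = |Σ|/6 = 2160.8750
R_c = M/A = 2160.8750/230.1250 = 9.3900 mm
θ = 244° = 4.258603 rad
V = θ·R_c·A = 4.258603·9.3900·230.1250 = 9202.310 mm³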